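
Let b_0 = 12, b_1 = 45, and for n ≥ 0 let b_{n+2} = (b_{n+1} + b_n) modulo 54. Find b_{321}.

0

b_0 = 12; b_1 = 45; b_2 = 3; b_3 = 48; b_4 = 51; b_5 = 45; b_6 = 42; b_7 = 33; b_8 = 21; b_9 = 0; b_{10} = 21; b_{11} = 21; b_{12} = 42; b_{13} = 9; b_{14} = 51; b_{15} = 6; b_{16} = 3; b_{17} = 9; b_{18} = 12; b_{19} = 21; b_{20} = 33; b_{21} = 0; b_{22} = 33; b_{23} = 33; b_{24} = 12; b_{25} = 45.
The sequence repeats with period 24.
So b_{321} = b_{0 + ((321-0) mod 24)} = b_9 = 0.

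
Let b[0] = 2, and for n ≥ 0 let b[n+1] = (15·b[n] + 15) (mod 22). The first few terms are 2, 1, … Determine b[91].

1

Listing terms: b[0] = 2,  b[1] = 1,  b[2] = 8,  b[3] = 3,  b[4] = 16,  b[5] = 13,  b[6] = 12,  b[7] = 19,  b[8] = 14,  b[9] = 5,  b[10] = 2.
Since b[10] = b[0] = 2, the sequence is periodic with period 10.
So b[91] = b[0 + ((91-0) mod 10)] = b[1] = 1.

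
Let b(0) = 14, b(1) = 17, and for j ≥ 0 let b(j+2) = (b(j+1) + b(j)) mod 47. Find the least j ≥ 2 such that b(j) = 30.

17

We have b(0) = 14, b(1) = 17, b(2) = 31, b(3) = 1, b(4) = 32, b(5) = 33, b(6) = 18, b(7) = 4, b(8) = 22, b(9) = 26, b(10) = 1, b(11) = 27, b(12) = 28, b(13) = 8, b(14) = 36, b(15) = 44, b(16) = 33, b(17) = 30, b(18) = 16, b(19) = 46, b(20) = 15, b(21) = 14, b(22) = 29, b(23) = 43, b(24) = 25, b(25) = 21, b(26) = 46, b(27) = 20, b(28) = 19, b(29) = 39, b(30) = 11, b(31) = 3, b(32) = 14, b(33) = 17.
Since (b(32), b(33)) = (b(0), b(1)) = (14, 17) (two consecutive terms determine the rest), the sequence is periodic with period 32.
The value 30 first appears (with j ≥ 2) at b(17).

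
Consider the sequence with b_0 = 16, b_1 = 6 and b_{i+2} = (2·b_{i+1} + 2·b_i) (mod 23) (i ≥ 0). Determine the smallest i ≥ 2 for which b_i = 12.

4

Listing terms: b_0 = 16; b_1 = 6; b_2 = 21; b_3 = 8; b_4 = 12; b_5 = 17; b_6 = 12; b_7 = 12; b_8 = 2; b_9 = 5; b_{10} = 14; b_{11} = 15; b_{12} = 12; b_{13} = 8; b_{14} = 17; b_{15} = 4; b_{16} = 19; b_{17} = 0; b_{18} = 15; b_{19} = 7; b_{20} = 21; b_{21} = 10; b_{22} = 16; b_{23} = 6.
Since (b_{22}, b_{23}) = (b_0, b_1) = (16, 6) (two consecutive terms determine the rest), the sequence is periodic with period 22.
The value 12 first appears (with i ≥ 2) at b_4.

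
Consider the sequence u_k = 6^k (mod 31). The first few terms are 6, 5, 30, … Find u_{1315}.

We have u_1 = 6; u_2 = 5; u_3 = 30; u_4 = 25; u_5 = 26; u_6 = 1; u_7 = 6.
The sequence repeats with period 6.
So u_{1315} = u_{1 + ((1315-1) mod 6)} = u_1 = 6.

6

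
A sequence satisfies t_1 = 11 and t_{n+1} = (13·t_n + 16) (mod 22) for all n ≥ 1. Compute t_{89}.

21

t_1 = 11,  t_2 = 5,  t_3 = 15,  t_4 = 13,  t_5 = 9,  t_6 = 1,  t_7 = 7,  t_8 = 19,  t_9 = 21,  t_{10} = 3,  t_{11} = 11.
Since t_{11} = t_1 = 11, the sequence is periodic with period 10.
(89 - 1) mod 10 = 8, so t_{89} = t_9 = 21.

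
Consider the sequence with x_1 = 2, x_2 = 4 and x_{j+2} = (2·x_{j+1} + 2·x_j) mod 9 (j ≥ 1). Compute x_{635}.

Computing terms: x_1 = 2; x_2 = 4; x_3 = 3; x_4 = 5; x_5 = 7; x_6 = 6; x_7 = 8; x_8 = 1; x_9 = 0; x_{10} = 2; x_{11} = 4.
Since (x_{10}, x_{11}) = (x_1, x_2) = (2, 4) (two consecutive terms determine the rest), the sequence is periodic with period 9.
So x_{635} = x_{1 + ((635-1) mod 9)} = x_5 = 7.

7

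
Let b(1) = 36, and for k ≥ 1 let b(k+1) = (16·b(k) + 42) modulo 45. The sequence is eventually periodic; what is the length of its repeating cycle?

Listing terms: b(1) = 36,  b(2) = 33,  b(3) = 30,  b(4) = 27,  b(5) = 24,  b(6) = 21,  b(7) = 18,  b(8) = 15,  b(9) = 12,  b(10) = 9,  b(11) = 6,  b(12) = 3,  b(13) = 0,  b(14) = 42,  b(15) = 39,  b(16) = 36.
The sequence repeats with period 15.

15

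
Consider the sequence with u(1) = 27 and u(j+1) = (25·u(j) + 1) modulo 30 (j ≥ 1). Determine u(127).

21

We have u(1) = 27,  u(2) = 16,  u(3) = 11,  u(4) = 6,  u(5) = 1,  u(6) = 26,  u(7) = 21,  u(8) = 16.
Since u(8) = u(2) = 16, the sequence is eventually periodic: after a pre-period of length 1 it cycles with period 6.
For j ≥ 2, u(j) depends only on (j - 2) mod 6. (127 - 2) mod 6 = 5, so u(127) = u(7) = 21.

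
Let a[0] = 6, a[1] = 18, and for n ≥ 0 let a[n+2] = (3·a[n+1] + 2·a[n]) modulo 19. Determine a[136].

Listing terms: a[0] = 6; a[1] = 18; a[2] = 9; a[3] = 6; a[4] = 17; a[5] = 6; a[6] = 14; a[7] = 16; a[8] = 0; a[9] = 13; a[10] = 1; a[11] = 10; a[12] = 13; a[13] = 2; a[14] = 13; a[15] = 5; a[16] = 3; a[17] = 0; a[18] = 6; a[19] = 18.
Since (a[18], a[19]) = (a[0], a[1]) = (6, 18) (two consecutive terms determine the rest), the sequence is periodic with period 18.
(136 - 0) mod 18 = 10, so a[136] = a[10] = 1.

1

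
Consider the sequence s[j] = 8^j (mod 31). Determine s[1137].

2

Listing terms: s[0] = 1; s[1] = 8; s[2] = 2; s[3] = 16; s[4] = 4; s[5] = 1.
Since s[5] = s[0] = 1, the sequence is periodic with period 5.
(1137 - 0) mod 5 = 2, so s[1137] = s[2] = 2.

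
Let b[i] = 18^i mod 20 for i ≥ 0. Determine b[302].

Computing terms: b[0] = 1, b[1] = 18, b[2] = 4, b[3] = 12, b[4] = 16, b[5] = 8, b[6] = 4.
Since b[6] = b[2] = 4, the sequence is eventually periodic: after a pre-period of length 2 it cycles with period 4.
For i ≥ 2, b[i] depends only on (i - 2) mod 4. (302 - 2) mod 4 = 0, so b[302] = b[2] = 4.

4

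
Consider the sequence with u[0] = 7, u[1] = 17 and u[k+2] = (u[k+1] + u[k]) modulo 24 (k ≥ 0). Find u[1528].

1

We have u[0] = 7; u[1] = 17; u[2] = 0; u[3] = 17; u[4] = 17; u[5] = 10; u[6] = 3; u[7] = 13; u[8] = 16; u[9] = 5; u[10] = 21; u[11] = 2; u[12] = 23; u[13] = 1; u[14] = 0; u[15] = 1; u[16] = 1; u[17] = 2; u[18] = 3; u[19] = 5; u[20] = 8; u[21] = 13; u[22] = 21; u[23] = 10; u[24] = 7; u[25] = 17.
The sequence repeats with period 24.
So u[1528] = u[0 + ((1528-0) mod 24)] = u[16] = 1.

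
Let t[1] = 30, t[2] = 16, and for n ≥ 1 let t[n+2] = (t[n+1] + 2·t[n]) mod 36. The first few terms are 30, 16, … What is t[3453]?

We have t[1] = 30; t[2] = 16; t[3] = 4; t[4] = 0; t[5] = 8; t[6] = 8; t[7] = 24; t[8] = 4; t[9] = 16; t[10] = 24; t[11] = 20; t[12] = 32; t[13] = 0; t[14] = 28; t[15] = 28; t[16] = 12; t[17] = 32; t[18] = 20; t[19] = 12; t[20] = 16; t[21] = 4.
Since (t[20], t[21]) = (t[2], t[3]) = (16, 4) (two consecutive terms determine the rest), the sequence is eventually periodic: after a pre-period of length 1 it cycles with period 18.
For n ≥ 2, t[n] depends only on (n - 2) mod 18. (3453 - 2) mod 18 = 13, so t[3453] = t[15] = 28.

28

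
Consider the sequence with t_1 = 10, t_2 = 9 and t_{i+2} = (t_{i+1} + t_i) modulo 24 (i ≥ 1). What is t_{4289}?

t_1 = 10, t_2 = 9, t_3 = 19, t_4 = 4, t_5 = 23, t_6 = 3, t_7 = 2, t_8 = 5, t_9 = 7, t_{10} = 12, t_{11} = 19, t_{12} = 7, t_{13} = 2, t_{14} = 9, t_{15} = 11, t_{16} = 20, t_{17} = 7, t_{18} = 3, t_{19} = 10, t_{20} = 13, t_{21} = 23, t_{22} = 12, t_{23} = 11, t_{24} = 23, t_{25} = 10, t_{26} = 9.
Since (t_{25}, t_{26}) = (t_1, t_2) = (10, 9) (two consecutive terms determine the rest), the sequence is periodic with period 24.
So t_{4289} = t_{1 + ((4289-1) mod 24)} = t_{17} = 7.

7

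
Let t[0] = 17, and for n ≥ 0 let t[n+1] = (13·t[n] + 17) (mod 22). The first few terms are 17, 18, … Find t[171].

18

Computing terms: t[0] = 17,  t[1] = 18,  t[2] = 9,  t[3] = 2,  t[4] = 21,  t[5] = 4,  t[6] = 3,  t[7] = 12,  t[8] = 19,  t[9] = 0,  t[10] = 17.
Since t[10] = t[0] = 17, the sequence is periodic with period 10.
So t[171] = t[0 + ((171-0) mod 10)] = t[1] = 18.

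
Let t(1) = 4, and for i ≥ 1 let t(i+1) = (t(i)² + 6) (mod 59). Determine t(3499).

We have t(1) = 4, t(2) = 22, t(3) = 18, t(4) = 35, t(5) = 51, t(6) = 11, t(7) = 9, t(8) = 28, t(9) = 23, t(10) = 4.
Since t(10) = t(1) = 4, the sequence is periodic with period 9.
So t(3499) = t(1 + ((3499-1) mod 9)) = t(7) = 9.

9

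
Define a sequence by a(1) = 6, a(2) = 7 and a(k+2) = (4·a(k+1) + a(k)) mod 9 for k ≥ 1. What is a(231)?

2

a(1) = 6,  a(2) = 7,  a(3) = 7,  a(4) = 8,  a(5) = 3,  a(6) = 2,  a(7) = 2,  a(8) = 1,  a(9) = 6,  a(10) = 7.
The sequence repeats with period 8.
So a(231) = a(1 + ((231-1) mod 8)) = a(7) = 2.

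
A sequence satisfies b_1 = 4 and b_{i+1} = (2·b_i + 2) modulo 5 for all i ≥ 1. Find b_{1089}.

4

b_1 = 4,  b_2 = 0,  b_3 = 2,  b_4 = 1,  b_5 = 4.
Since b_5 = b_1 = 4, the sequence is periodic with period 4.
(1089 - 1) mod 4 = 0, so b_{1089} = b_1 = 4.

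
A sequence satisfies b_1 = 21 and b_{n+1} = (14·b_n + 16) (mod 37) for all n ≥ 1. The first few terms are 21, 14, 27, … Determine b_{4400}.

12

We have b_1 = 21,  b_2 = 14,  b_3 = 27,  b_4 = 24,  b_5 = 19,  b_6 = 23,  b_7 = 5,  b_8 = 12,  b_9 = 36,  b_{10} = 2,  b_{11} = 7,  b_{12} = 3,  b_{13} = 21.
The sequence repeats with period 12.
(4400 - 1) mod 12 = 7, so b_{4400} = b_8 = 12.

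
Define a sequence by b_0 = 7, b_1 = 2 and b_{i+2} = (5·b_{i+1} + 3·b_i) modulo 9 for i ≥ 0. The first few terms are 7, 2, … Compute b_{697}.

We have b_0 = 7, b_1 = 2, b_2 = 4, b_3 = 8, b_4 = 7, b_5 = 5, b_6 = 1, b_7 = 2, b_8 = 4.
Since (b_7, b_8) = (b_1, b_2) = (2, 4) (two consecutive terms determine the rest), the sequence is eventually periodic: after a pre-period of length 1 it cycles with period 6.
For i ≥ 1, b_i depends only on (i - 1) mod 6. (697 - 1) mod 6 = 0, so b_{697} = b_1 = 2.

2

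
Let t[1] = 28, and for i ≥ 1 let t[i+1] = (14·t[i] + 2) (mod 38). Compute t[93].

8

t[1] = 28, t[2] = 14, t[3] = 8, t[4] = 0, t[5] = 2, t[6] = 30, t[7] = 4, t[8] = 20, t[9] = 16, t[10] = 36, t[11] = 12, t[12] = 18, t[13] = 26, t[14] = 24, t[15] = 34, t[16] = 22, t[17] = 6, t[18] = 10, t[19] = 28.
Since t[19] = t[1] = 28, the sequence is periodic with period 18.
(93 - 1) mod 18 = 2, so t[93] = t[3] = 8.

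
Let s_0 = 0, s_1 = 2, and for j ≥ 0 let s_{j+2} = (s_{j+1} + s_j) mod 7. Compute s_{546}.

We have s_0 = 0, s_1 = 2, s_2 = 2, s_3 = 4, s_4 = 6, s_5 = 3, s_6 = 2, s_7 = 5, s_8 = 0, s_9 = 5, s_{10} = 5, s_{11} = 3, s_{12} = 1, s_{13} = 4, s_{14} = 5, s_{15} = 2, s_{16} = 0, s_{17} = 2.
Since (s_{16}, s_{17}) = (s_0, s_1) = (0, 2) (two consecutive terms determine the rest), the sequence is periodic with period 16.
So s_{546} = s_{0 + ((546-0) mod 16)} = s_2 = 2.

2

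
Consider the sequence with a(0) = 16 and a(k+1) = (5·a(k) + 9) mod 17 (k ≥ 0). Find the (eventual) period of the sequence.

We have a(0) = 16,  a(1) = 4,  a(2) = 12,  a(3) = 1,  a(4) = 14,  a(5) = 11,  a(6) = 13,  a(7) = 6,  a(8) = 5,  a(9) = 0,  a(10) = 9,  a(11) = 3,  a(12) = 7,  a(13) = 10,  a(14) = 8,  a(15) = 15,  a(16) = 16.
The sequence repeats with period 16.

16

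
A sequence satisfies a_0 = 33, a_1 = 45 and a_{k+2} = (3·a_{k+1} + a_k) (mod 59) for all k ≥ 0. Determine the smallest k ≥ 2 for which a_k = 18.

3

Listing terms: a_0 = 33, a_1 = 45, a_2 = 50, a_3 = 18, a_4 = 45, a_5 = 35, a_6 = 32, a_7 = 13, a_8 = 12, a_9 = 49, a_{10} = 41, a_{11} = 54, a_{12} = 26, a_{13} = 14, a_{14} = 9, a_{15} = 41, a_{16} = 14, a_{17} = 24, a_{18} = 27, a_{19} = 46, a_{20} = 47, a_{21} = 10, a_{22} = 18, a_{23} = 5, a_{24} = 33, a_{25} = 45.
Since (a_{24}, a_{25}) = (a_0, a_1) = (33, 45) (two consecutive terms determine the rest), the sequence is periodic with period 24.
The value 18 first appears (with k ≥ 2) at a_3.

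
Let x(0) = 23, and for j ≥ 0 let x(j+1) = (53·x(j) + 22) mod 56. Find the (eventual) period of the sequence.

4

We have x(0) = 23, x(1) = 9, x(2) = 51, x(3) = 37, x(4) = 23.
The sequence repeats with period 4.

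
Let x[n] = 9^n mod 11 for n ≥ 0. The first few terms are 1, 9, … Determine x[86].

9

Computing terms: x[0] = 1,  x[1] = 9,  x[2] = 4,  x[3] = 3,  x[4] = 5,  x[5] = 1.
The sequence repeats with period 5.
(86 - 0) mod 5 = 1, so x[86] = x[1] = 9.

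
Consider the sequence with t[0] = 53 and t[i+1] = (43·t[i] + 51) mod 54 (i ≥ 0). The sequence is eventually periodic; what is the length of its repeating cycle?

6

Computing terms: t[0] = 53; t[1] = 8; t[2] = 17; t[3] = 26; t[4] = 35; t[5] = 44; t[6] = 53.
Since t[6] = t[0] = 53, the sequence is periodic with period 6.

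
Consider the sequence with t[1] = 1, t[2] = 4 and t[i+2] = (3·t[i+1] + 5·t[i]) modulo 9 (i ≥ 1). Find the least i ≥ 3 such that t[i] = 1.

5

We have t[1] = 1, t[2] = 4, t[3] = 8, t[4] = 8, t[5] = 1, t[6] = 7, t[7] = 8, t[8] = 5, t[9] = 1, t[10] = 1, t[11] = 8, t[12] = 2, t[13] = 1, t[14] = 4.
The sequence repeats with period 12.
The value 1 first appears (with i ≥ 3) at t[5].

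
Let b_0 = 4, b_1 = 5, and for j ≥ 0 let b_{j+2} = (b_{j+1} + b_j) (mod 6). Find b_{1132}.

5

We have b_0 = 4,  b_1 = 5,  b_2 = 3,  b_3 = 2,  b_4 = 5,  b_5 = 1,  b_6 = 0,  b_7 = 1,  b_8 = 1,  b_9 = 2,  b_{10} = 3,  b_{11} = 5,  b_{12} = 2,  b_{13} = 1,  b_{14} = 3,  b_{15} = 4,  b_{16} = 1,  b_{17} = 5,  b_{18} = 0,  b_{19} = 5,  b_{20} = 5,  b_{21} = 4,  b_{22} = 3,  b_{23} = 1,  b_{24} = 4,  b_{25} = 5.
Since (b_{24}, b_{25}) = (b_0, b_1) = (4, 5) (two consecutive terms determine the rest), the sequence is periodic with period 24.
So b_{1132} = b_{0 + ((1132-0) mod 24)} = b_4 = 5.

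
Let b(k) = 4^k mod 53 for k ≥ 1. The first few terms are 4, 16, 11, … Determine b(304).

36

We have b(1) = 4, b(2) = 16, b(3) = 11, b(4) = 44, b(5) = 17, b(6) = 15, b(7) = 7, b(8) = 28, b(9) = 6, b(10) = 24, b(11) = 43, b(12) = 13, b(13) = 52, b(14) = 49, b(15) = 37, b(16) = 42, b(17) = 9, b(18) = 36, b(19) = 38, b(20) = 46, b(21) = 25, b(22) = 47, b(23) = 29, b(24) = 10, b(25) = 40, b(26) = 1, b(27) = 4.
Since b(27) = b(1) = 4, the sequence is periodic with period 26.
(304 - 1) mod 26 = 17, so b(304) = b(18) = 36.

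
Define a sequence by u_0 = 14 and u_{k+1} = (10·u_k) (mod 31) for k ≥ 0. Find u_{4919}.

We have u_0 = 14; u_1 = 16; u_2 = 5; u_3 = 19; u_4 = 4; u_5 = 9; u_6 = 28; u_7 = 1; u_8 = 10; u_9 = 7; u_{10} = 8; u_{11} = 18; u_{12} = 25; u_{13} = 2; u_{14} = 20; u_{15} = 14.
Since u_{15} = u_0 = 14, the sequence is periodic with period 15.
(4919 - 0) mod 15 = 14, so u_{4919} = u_{14} = 20.

20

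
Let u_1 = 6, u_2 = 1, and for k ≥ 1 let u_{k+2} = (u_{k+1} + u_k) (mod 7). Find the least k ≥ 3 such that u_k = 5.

We have u_1 = 6; u_2 = 1; u_3 = 0; u_4 = 1; u_5 = 1; u_6 = 2; u_7 = 3; u_8 = 5; u_9 = 1; u_{10} = 6; u_{11} = 0; u_{12} = 6; u_{13} = 6; u_{14} = 5; u_{15} = 4; u_{16} = 2; u_{17} = 6; u_{18} = 1.
Since (u_{17}, u_{18}) = (u_1, u_2) = (6, 1) (two consecutive terms determine the rest), the sequence is periodic with period 16.
The value 5 first appears (with k ≥ 3) at u_8.

8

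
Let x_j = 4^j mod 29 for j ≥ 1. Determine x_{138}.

20

x_1 = 4,  x_2 = 16,  x_3 = 6,  x_4 = 24,  x_5 = 9,  x_6 = 7,  x_7 = 28,  x_8 = 25,  x_9 = 13,  x_{10} = 23,  x_{11} = 5,  x_{12} = 20,  x_{13} = 22,  x_{14} = 1,  x_{15} = 4.
The sequence repeats with period 14.
(138 - 1) mod 14 = 11, so x_{138} = x_{12} = 20.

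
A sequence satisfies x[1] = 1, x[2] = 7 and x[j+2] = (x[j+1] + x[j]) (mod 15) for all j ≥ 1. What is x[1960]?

Computing terms: x[1] = 1,  x[2] = 7,  x[3] = 8,  x[4] = 0,  x[5] = 8,  x[6] = 8,  x[7] = 1,  x[8] = 9,  x[9] = 10,  x[10] = 4,  x[11] = 14,  x[12] = 3,  x[13] = 2,  x[14] = 5,  x[15] = 7,  x[16] = 12,  x[17] = 4,  x[18] = 1,  x[19] = 5,  x[20] = 6,  x[21] = 11,  x[22] = 2,  x[23] = 13,  x[24] = 0,  x[25] = 13,  x[26] = 13,  x[27] = 11,  x[28] = 9,  x[29] = 5,  x[30] = 14,  x[31] = 4,  x[32] = 3,  x[33] = 7,  x[34] = 10,  x[35] = 2,  x[36] = 12,  x[37] = 14,  x[38] = 11,  x[39] = 10,  x[40] = 6,  x[41] = 1,  x[42] = 7.
Since (x[41], x[42]) = (x[1], x[2]) = (1, 7) (two consecutive terms determine the rest), the sequence is periodic with period 40.
So x[1960] = x[1 + ((1960-1) mod 40)] = x[40] = 6.

6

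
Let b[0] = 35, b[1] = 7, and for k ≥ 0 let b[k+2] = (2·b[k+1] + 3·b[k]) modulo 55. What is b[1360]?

35

b[0] = 35; b[1] = 7; b[2] = 9; b[3] = 39; b[4] = 50; b[5] = 52; b[6] = 34; b[7] = 4; b[8] = 0; b[9] = 12; b[10] = 24; b[11] = 29; b[12] = 20; b[13] = 17; b[14] = 39; b[15] = 19; b[16] = 45; b[17] = 37; b[18] = 44; b[19] = 34; b[20] = 35; b[21] = 7.
Since (b[20], b[21]) = (b[0], b[1]) = (35, 7) (two consecutive terms determine the rest), the sequence is periodic with period 20.
(1360 - 0) mod 20 = 0, so b[1360] = b[0] = 35.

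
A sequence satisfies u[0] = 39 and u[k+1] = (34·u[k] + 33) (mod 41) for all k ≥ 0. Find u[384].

22

u[0] = 39,  u[1] = 6,  u[2] = 32,  u[3] = 14,  u[4] = 17,  u[5] = 37,  u[6] = 20,  u[7] = 16,  u[8] = 3,  u[9] = 12,  u[10] = 31,  u[11] = 21,  u[12] = 9,  u[13] = 11,  u[14] = 38,  u[15] = 13,  u[16] = 24,  u[17] = 29,  u[18] = 35,  u[19] = 34,  u[20] = 0,  u[21] = 33,  u[22] = 7,  u[23] = 25,  u[24] = 22,  u[25] = 2,  u[26] = 19,  u[27] = 23,  u[28] = 36,  u[29] = 27,  u[30] = 8,  u[31] = 18,  u[32] = 30,  u[33] = 28,  u[34] = 1,  u[35] = 26,  u[36] = 15,  u[37] = 10,  u[38] = 4,  u[39] = 5,  u[40] = 39.
The sequence repeats with period 40.
(384 - 0) mod 40 = 24, so u[384] = u[24] = 22.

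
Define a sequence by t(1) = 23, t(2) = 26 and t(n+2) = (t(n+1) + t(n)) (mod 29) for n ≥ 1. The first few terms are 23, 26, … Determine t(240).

26

t(1) = 23; t(2) = 26; t(3) = 20; t(4) = 17; t(5) = 8; t(6) = 25; t(7) = 4; t(8) = 0; t(9) = 4; t(10) = 4; t(11) = 8; t(12) = 12; t(13) = 20; t(14) = 3; t(15) = 23; t(16) = 26.
The sequence repeats with period 14.
(240 - 1) mod 14 = 1, so t(240) = t(2) = 26.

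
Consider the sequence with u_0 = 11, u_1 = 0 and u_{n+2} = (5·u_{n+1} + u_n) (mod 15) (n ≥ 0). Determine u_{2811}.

10

We have u_0 = 11, u_1 = 0, u_2 = 11, u_3 = 10, u_4 = 1, u_5 = 0, u_6 = 1, u_7 = 5, u_8 = 11, u_9 = 0.
Since (u_8, u_9) = (u_0, u_1) = (11, 0) (two consecutive terms determine the rest), the sequence is periodic with period 8.
So u_{2811} = u_{0 + ((2811-0) mod 8)} = u_3 = 10.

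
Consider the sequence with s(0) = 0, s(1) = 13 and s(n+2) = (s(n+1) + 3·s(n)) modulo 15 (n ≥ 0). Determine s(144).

10

We have s(0) = 0, s(1) = 13, s(2) = 13, s(3) = 7, s(4) = 1, s(5) = 7, s(6) = 10, s(7) = 1, s(8) = 1, s(9) = 4, s(10) = 7, s(11) = 4, s(12) = 10, s(13) = 7, s(14) = 7, s(15) = 13, s(16) = 4, s(17) = 13, s(18) = 10, s(19) = 4, s(20) = 4, s(21) = 1, s(22) = 13, s(23) = 1, s(24) = 10, s(25) = 13, s(26) = 13.
Since (s(25), s(26)) = (s(1), s(2)) = (13, 13) (two consecutive terms determine the rest), the sequence is eventually periodic: after a pre-period of length 1 it cycles with period 24.
For n ≥ 1, s(n) depends only on (n - 1) mod 24. (144 - 1) mod 24 = 23, so s(144) = s(24) = 10.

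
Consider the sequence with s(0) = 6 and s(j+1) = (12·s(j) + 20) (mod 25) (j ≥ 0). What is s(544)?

16

Listing terms: s(0) = 6; s(1) = 17; s(2) = 24; s(3) = 8; s(4) = 16; s(5) = 12; s(6) = 14; s(7) = 13; s(8) = 1; s(9) = 7; s(10) = 4; s(11) = 18; s(12) = 11; s(13) = 2; s(14) = 19; s(15) = 23; s(16) = 21; s(17) = 22; s(18) = 9; s(19) = 3; s(20) = 6.
Since s(20) = s(0) = 6, the sequence is periodic with period 20.
(544 - 0) mod 20 = 4, so s(544) = s(4) = 16.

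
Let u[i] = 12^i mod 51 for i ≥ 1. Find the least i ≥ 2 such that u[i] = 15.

14

Listing terms: u[1] = 12; u[2] = 42; u[3] = 45; u[4] = 30; u[5] = 3; u[6] = 36; u[7] = 24; u[8] = 33; u[9] = 39; u[10] = 9; u[11] = 6; u[12] = 21; u[13] = 48; u[14] = 15; u[15] = 27; u[16] = 18; u[17] = 12.
The sequence repeats with period 16.
The value 15 first appears (with i ≥ 2) at u[14].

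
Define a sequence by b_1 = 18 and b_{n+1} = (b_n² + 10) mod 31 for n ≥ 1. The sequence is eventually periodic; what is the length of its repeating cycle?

Computing terms: b_1 = 18,  b_2 = 24,  b_3 = 28,  b_4 = 19,  b_5 = 30,  b_6 = 11,  b_7 = 7,  b_8 = 28.
Since b_8 = b_3 = 28, the sequence is eventually periodic: after a pre-period of length 2 it cycles with period 5.

5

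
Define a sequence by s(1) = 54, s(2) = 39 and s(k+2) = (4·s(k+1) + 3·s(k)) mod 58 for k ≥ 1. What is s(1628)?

Computing terms: s(1) = 54, s(2) = 39, s(3) = 28, s(4) = 55, s(5) = 14, s(6) = 47, s(7) = 56, s(8) = 17, s(9) = 4, s(10) = 9, s(11) = 48, s(12) = 45, s(13) = 34, s(14) = 39, s(15) = 26, s(16) = 47, s(17) = 34, s(18) = 45, s(19) = 50, s(20) = 45, s(21) = 40, s(22) = 5, s(23) = 24, s(24) = 53, s(25) = 52, s(26) = 19, s(27) = 0, s(28) = 57, s(29) = 54, s(30) = 39.
Since (s(29), s(30)) = (s(1), s(2)) = (54, 39) (two consecutive terms determine the rest), the sequence is periodic with period 28.
(1628 - 1) mod 28 = 3, so s(1628) = s(4) = 55.

55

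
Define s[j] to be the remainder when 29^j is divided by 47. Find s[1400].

We have s[0] = 1; s[1] = 29; s[2] = 42; s[3] = 43; s[4] = 25; s[5] = 20; s[6] = 16; s[7] = 41; s[8] = 14; s[9] = 30; s[10] = 24; s[11] = 38; s[12] = 21; s[13] = 45; s[14] = 36; s[15] = 10; s[16] = 8; s[17] = 44; s[18] = 7; s[19] = 15; s[20] = 12; s[21] = 19; s[22] = 34; s[23] = 46; s[24] = 18; s[25] = 5; s[26] = 4; s[27] = 22; s[28] = 27; s[29] = 31; s[30] = 6; s[31] = 33; s[32] = 17; s[33] = 23; s[34] = 9; s[35] = 26; s[36] = 2; s[37] = 11; s[38] = 37; s[39] = 39; s[40] = 3; s[41] = 40; s[42] = 32; s[43] = 35; s[44] = 28; s[45] = 13; s[46] = 1.
The sequence repeats with period 46.
(1400 - 0) mod 46 = 20, so s[1400] = s[20] = 12.

12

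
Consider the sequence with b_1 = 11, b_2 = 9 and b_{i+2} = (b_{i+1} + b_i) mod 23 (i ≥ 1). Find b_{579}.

b_1 = 11; b_2 = 9; b_3 = 20; b_4 = 6; b_5 = 3; b_6 = 9; b_7 = 12; b_8 = 21; b_9 = 10; b_{10} = 8; b_{11} = 18; b_{12} = 3; b_{13} = 21; b_{14} = 1; b_{15} = 22; b_{16} = 0; b_{17} = 22; b_{18} = 22; b_{19} = 21; b_{20} = 20; b_{21} = 18; b_{22} = 15; b_{23} = 10; b_{24} = 2; b_{25} = 12; b_{26} = 14; b_{27} = 3; b_{28} = 17; b_{29} = 20; b_{30} = 14; b_{31} = 11; b_{32} = 2; b_{33} = 13; b_{34} = 15; b_{35} = 5; b_{36} = 20; b_{37} = 2; b_{38} = 22; b_{39} = 1; b_{40} = 0; b_{41} = 1; b_{42} = 1; b_{43} = 2; b_{44} = 3; b_{45} = 5; b_{46} = 8; b_{47} = 13; b_{48} = 21; b_{49} = 11; b_{50} = 9.
Since (b_{49}, b_{50}) = (b_1, b_2) = (11, 9) (two consecutive terms determine the rest), the sequence is periodic with period 48.
(579 - 1) mod 48 = 2, so b_{579} = b_3 = 20.

20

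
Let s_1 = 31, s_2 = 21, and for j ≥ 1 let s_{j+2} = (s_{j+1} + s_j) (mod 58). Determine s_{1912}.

Computing terms: s_1 = 31; s_2 = 21; s_3 = 52; s_4 = 15; s_5 = 9; s_6 = 24; s_7 = 33; s_8 = 57; s_9 = 32; s_{10} = 31; s_{11} = 5; s_{12} = 36; s_{13} = 41; s_{14} = 19; s_{15} = 2; s_{16} = 21; s_{17} = 23; s_{18} = 44; s_{19} = 9; s_{20} = 53; s_{21} = 4; s_{22} = 57; s_{23} = 3; s_{24} = 2; s_{25} = 5; s_{26} = 7; s_{27} = 12; s_{28} = 19; s_{29} = 31; s_{30} = 50; s_{31} = 23; s_{32} = 15; s_{33} = 38; s_{34} = 53; s_{35} = 33; s_{36} = 28; s_{37} = 3; s_{38} = 31; s_{39} = 34; s_{40} = 7; s_{41} = 41; s_{42} = 48; s_{43} = 31; s_{44} = 21.
The sequence repeats with period 42.
So s_{1912} = s_{1 + ((1912-1) mod 42)} = s_{22} = 57.

57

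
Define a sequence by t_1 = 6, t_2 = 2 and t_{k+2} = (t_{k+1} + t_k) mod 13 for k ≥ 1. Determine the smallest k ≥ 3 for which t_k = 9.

We have t_1 = 6, t_2 = 2, t_3 = 8, t_4 = 10, t_5 = 5, t_6 = 2, t_7 = 7, t_8 = 9, t_9 = 3, t_{10} = 12, t_{11} = 2, t_{12} = 1, t_{13} = 3, t_{14} = 4, t_{15} = 7, t_{16} = 11, t_{17} = 5, t_{18} = 3, t_{19} = 8, t_{20} = 11, t_{21} = 6, t_{22} = 4, t_{23} = 10, t_{24} = 1, t_{25} = 11, t_{26} = 12, t_{27} = 10, t_{28} = 9, t_{29} = 6, t_{30} = 2.
The sequence repeats with period 28.
The value 9 first appears (with k ≥ 3) at t_8.

8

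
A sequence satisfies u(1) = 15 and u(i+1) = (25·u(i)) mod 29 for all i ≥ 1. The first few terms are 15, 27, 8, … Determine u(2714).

Computing terms: u(1) = 15, u(2) = 27, u(3) = 8, u(4) = 26, u(5) = 12, u(6) = 10, u(7) = 18, u(8) = 15.
The sequence repeats with period 7.
So u(2714) = u(1 + ((2714-1) mod 7)) = u(5) = 12.

12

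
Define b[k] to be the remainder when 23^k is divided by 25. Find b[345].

Listing terms: b[0] = 1, b[1] = 23, b[2] = 4, b[3] = 17, b[4] = 16, b[5] = 18, b[6] = 14, b[7] = 22, b[8] = 6, b[9] = 13, b[10] = 24, b[11] = 2, b[12] = 21, b[13] = 8, b[14] = 9, b[15] = 7, b[16] = 11, b[17] = 3, b[18] = 19, b[19] = 12, b[20] = 1.
Since b[20] = b[0] = 1, the sequence is periodic with period 20.
So b[345] = b[0 + ((345-0) mod 20)] = b[5] = 18.

18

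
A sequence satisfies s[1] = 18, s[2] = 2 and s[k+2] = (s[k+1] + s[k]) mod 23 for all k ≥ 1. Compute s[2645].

19

We have s[1] = 18,  s[2] = 2,  s[3] = 20,  s[4] = 22,  s[5] = 19,  s[6] = 18,  s[7] = 14,  s[8] = 9,  s[9] = 0,  s[10] = 9,  s[11] = 9,  s[12] = 18,  s[13] = 4,  s[14] = 22,  s[15] = 3,  s[16] = 2,  s[17] = 5,  s[18] = 7,  s[19] = 12,  s[20] = 19,  s[21] = 8,  s[22] = 4,  s[23] = 12,  s[24] = 16,  s[25] = 5,  s[26] = 21,  s[27] = 3,  s[28] = 1,  s[29] = 4,  s[30] = 5,  s[31] = 9,  s[32] = 14,  s[33] = 0,  s[34] = 14,  s[35] = 14,  s[36] = 5,  s[37] = 19,  s[38] = 1,  s[39] = 20,  s[40] = 21,  s[41] = 18,  s[42] = 16,  s[43] = 11,  s[44] = 4,  s[45] = 15,  s[46] = 19,  s[47] = 11,  s[48] = 7,  s[49] = 18,  s[50] = 2.
Since (s[49], s[50]) = (s[1], s[2]) = (18, 2) (two consecutive terms determine the rest), the sequence is periodic with period 48.
So s[2645] = s[1 + ((2645-1) mod 48)] = s[5] = 19.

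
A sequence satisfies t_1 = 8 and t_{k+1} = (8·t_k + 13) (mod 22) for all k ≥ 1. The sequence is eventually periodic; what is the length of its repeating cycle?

10

t_1 = 8,  t_2 = 11,  t_3 = 13,  t_4 = 7,  t_5 = 3,  t_6 = 15,  t_7 = 1,  t_8 = 21,  t_9 = 5,  t_{10} = 9,  t_{11} = 19,  t_{12} = 11.
Since t_{12} = t_2 = 11, the sequence is eventually periodic: after a pre-period of length 1 it cycles with period 10.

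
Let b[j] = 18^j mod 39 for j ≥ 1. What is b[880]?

27

Listing terms: b[1] = 18; b[2] = 12; b[3] = 21; b[4] = 27; b[5] = 18.
Since b[5] = b[1] = 18, the sequence is periodic with period 4.
So b[880] = b[1 + ((880-1) mod 4)] = b[4] = 27.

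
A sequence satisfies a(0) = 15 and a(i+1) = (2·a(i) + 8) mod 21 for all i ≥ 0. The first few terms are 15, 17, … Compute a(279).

Computing terms: a(0) = 15,  a(1) = 17,  a(2) = 0,  a(3) = 8,  a(4) = 3,  a(5) = 14,  a(6) = 15.
The sequence repeats with period 6.
So a(279) = a(0 + ((279-0) mod 6)) = a(3) = 8.

8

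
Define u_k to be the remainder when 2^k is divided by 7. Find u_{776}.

Listing terms: u_0 = 1, u_1 = 2, u_2 = 4, u_3 = 1.
Since u_3 = u_0 = 1, the sequence is periodic with period 3.
(776 - 0) mod 3 = 2, so u_{776} = u_2 = 4.

4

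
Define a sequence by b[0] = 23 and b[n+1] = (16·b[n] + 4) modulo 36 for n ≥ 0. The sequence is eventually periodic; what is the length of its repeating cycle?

9

b[0] = 23, b[1] = 12, b[2] = 16, b[3] = 8, b[4] = 24, b[5] = 28, b[6] = 20, b[7] = 0, b[8] = 4, b[9] = 32, b[10] = 12.
Since b[10] = b[1] = 12, the sequence is eventually periodic: after a pre-period of length 1 it cycles with period 9.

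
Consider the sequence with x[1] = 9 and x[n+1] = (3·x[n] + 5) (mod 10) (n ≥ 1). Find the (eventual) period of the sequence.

We have x[1] = 9, x[2] = 2, x[3] = 1, x[4] = 8, x[5] = 9.
The sequence repeats with period 4.

4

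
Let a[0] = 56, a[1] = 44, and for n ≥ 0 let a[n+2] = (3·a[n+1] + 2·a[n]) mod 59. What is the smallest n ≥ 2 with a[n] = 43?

15

a[0] = 56; a[1] = 44; a[2] = 8; a[3] = 53; a[4] = 57; a[5] = 41; a[6] = 1; a[7] = 26; a[8] = 21; a[9] = 56; a[10] = 33; a[11] = 34; a[12] = 50; a[13] = 41; a[14] = 46; a[15] = 43; a[16] = 44; a[17] = 41; a[18] = 34; a[19] = 7; a[20] = 30; a[21] = 45; a[22] = 18; a[23] = 26; a[24] = 55; a[25] = 40; a[26] = 53; a[27] = 3; a[28] = 56; a[29] = 56; a[30] = 44.
Since (a[29], a[30]) = (a[0], a[1]) = (56, 44) (two consecutive terms determine the rest), the sequence is periodic with period 29.
The value 43 first appears (with n ≥ 2) at a[15].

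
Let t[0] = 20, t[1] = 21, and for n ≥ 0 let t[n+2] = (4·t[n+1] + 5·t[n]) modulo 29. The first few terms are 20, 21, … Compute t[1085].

9

Listing terms: t[0] = 20; t[1] = 21; t[2] = 10; t[3] = 0; t[4] = 21; t[5] = 26; t[6] = 6; t[7] = 9; t[8] = 8; t[9] = 19; t[10] = 0; t[11] = 8; t[12] = 3; t[13] = 23; t[14] = 20; t[15] = 21.
The sequence repeats with period 14.
So t[1085] = t[0 + ((1085-0) mod 14)] = t[7] = 9.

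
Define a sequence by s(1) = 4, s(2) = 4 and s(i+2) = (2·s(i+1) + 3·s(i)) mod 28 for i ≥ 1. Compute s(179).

We have s(1) = 4,  s(2) = 4,  s(3) = 20,  s(4) = 24,  s(5) = 24,  s(6) = 8,  s(7) = 4,  s(8) = 4.
Since (s(7), s(8)) = (s(1), s(2)) = (4, 4) (two consecutive terms determine the rest), the sequence is periodic with period 6.
(179 - 1) mod 6 = 4, so s(179) = s(5) = 24.

24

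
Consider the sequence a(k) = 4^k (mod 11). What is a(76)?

a(1) = 4,  a(2) = 5,  a(3) = 9,  a(4) = 3,  a(5) = 1,  a(6) = 4.
The sequence repeats with period 5.
So a(76) = a(1 + ((76-1) mod 5)) = a(1) = 4.

4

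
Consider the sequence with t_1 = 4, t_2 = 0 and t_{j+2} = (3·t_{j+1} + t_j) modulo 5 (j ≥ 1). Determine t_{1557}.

Computing terms: t_1 = 4; t_2 = 0; t_3 = 4; t_4 = 2; t_5 = 0; t_6 = 2; t_7 = 1; t_8 = 0; t_9 = 1; t_{10} = 3; t_{11} = 0; t_{12} = 3; t_{13} = 4; t_{14} = 0.
The sequence repeats with period 12.
So t_{1557} = t_{1 + ((1557-1) mod 12)} = t_9 = 1.

1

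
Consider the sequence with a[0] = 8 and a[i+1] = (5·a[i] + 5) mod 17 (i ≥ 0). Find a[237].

1

Listing terms: a[0] = 8, a[1] = 11, a[2] = 9, a[3] = 16, a[4] = 0, a[5] = 5, a[6] = 13, a[7] = 2, a[8] = 15, a[9] = 12, a[10] = 14, a[11] = 7, a[12] = 6, a[13] = 1, a[14] = 10, a[15] = 4, a[16] = 8.
The sequence repeats with period 16.
So a[237] = a[0 + ((237-0) mod 16)] = a[13] = 1.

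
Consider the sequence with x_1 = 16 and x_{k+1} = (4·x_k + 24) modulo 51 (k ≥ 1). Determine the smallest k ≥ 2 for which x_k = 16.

Computing terms: x_1 = 16; x_2 = 37; x_3 = 19; x_4 = 49; x_5 = 16.
Since x_5 = x_1 = 16, the sequence is periodic with period 4.
The value 16 next appears (with k ≥ 2) at x_5.

5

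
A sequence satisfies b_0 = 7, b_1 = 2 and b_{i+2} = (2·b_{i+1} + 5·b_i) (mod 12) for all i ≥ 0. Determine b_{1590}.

7

We have b_0 = 7; b_1 = 2; b_2 = 3; b_3 = 4; b_4 = 11; b_5 = 6; b_6 = 7; b_7 = 8; b_8 = 3; b_9 = 10; b_{10} = 11; b_{11} = 0; b_{12} = 7; b_{13} = 2.
The sequence repeats with period 12.
So b_{1590} = b_{0 + ((1590-0) mod 12)} = b_6 = 7.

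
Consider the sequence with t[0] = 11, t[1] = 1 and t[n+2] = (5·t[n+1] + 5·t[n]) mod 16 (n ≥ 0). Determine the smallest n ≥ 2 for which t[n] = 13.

19

t[0] = 11,  t[1] = 1,  t[2] = 12,  t[3] = 1,  t[4] = 1,  t[5] = 10,  t[6] = 7,  t[7] = 5,  t[8] = 12,  t[9] = 5,  t[10] = 5,  t[11] = 2,  t[12] = 3,  t[13] = 9,  t[14] = 12,  t[15] = 9,  t[16] = 9,  t[17] = 10,  t[18] = 15,  t[19] = 13,  t[20] = 12,  t[21] = 13,  t[22] = 13,  t[23] = 2,  t[24] = 11,  t[25] = 1.
The sequence repeats with period 24.
The value 13 first appears (with n ≥ 2) at t[19].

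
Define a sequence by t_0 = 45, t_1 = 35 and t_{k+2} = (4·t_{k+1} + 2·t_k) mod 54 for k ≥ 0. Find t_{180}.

t_0 = 45,  t_1 = 35,  t_2 = 14,  t_3 = 18,  t_4 = 46,  t_5 = 4,  t_6 = 0,  t_7 = 8,  t_8 = 32,  t_9 = 36,  t_{10} = 46,  t_{11} = 40,  t_{12} = 36,  t_{13} = 8,  t_{14} = 50,  t_{15} = 0,  t_{16} = 46,  t_{17} = 22,  t_{18} = 18,  t_{19} = 8,  t_{20} = 14,  t_{21} = 18.
Since (t_{20}, t_{21}) = (t_2, t_3) = (14, 18) (two consecutive terms determine the rest), the sequence is eventually periodic: after a pre-period of length 2 it cycles with period 18.
For k ≥ 2, t_k depends only on (k - 2) mod 18. (180 - 2) mod 18 = 16, so t_{180} = t_{18} = 18.

18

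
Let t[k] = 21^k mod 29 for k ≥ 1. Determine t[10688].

16

Computing terms: t[1] = 21; t[2] = 6; t[3] = 10; t[4] = 7; t[5] = 2; t[6] = 13; t[7] = 12; t[8] = 20; t[9] = 14; t[10] = 4; t[11] = 26; t[12] = 24; t[13] = 11; t[14] = 28; t[15] = 8; t[16] = 23; t[17] = 19; t[18] = 22; t[19] = 27; t[20] = 16; t[21] = 17; t[22] = 9; t[23] = 15; t[24] = 25; t[25] = 3; t[26] = 5; t[27] = 18; t[28] = 1; t[29] = 21.
Since t[29] = t[1] = 21, the sequence is periodic with period 28.
(10688 - 1) mod 28 = 19, so t[10688] = t[20] = 16.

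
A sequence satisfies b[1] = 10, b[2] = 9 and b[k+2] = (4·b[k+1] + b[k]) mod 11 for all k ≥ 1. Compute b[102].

9

b[1] = 10, b[2] = 9, b[3] = 2, b[4] = 6, b[5] = 4, b[6] = 0, b[7] = 4, b[8] = 5, b[9] = 2, b[10] = 2, b[11] = 10, b[12] = 9.
Since (b[11], b[12]) = (b[1], b[2]) = (10, 9) (two consecutive terms determine the rest), the sequence is periodic with period 10.
So b[102] = b[1 + ((102-1) mod 10)] = b[2] = 9.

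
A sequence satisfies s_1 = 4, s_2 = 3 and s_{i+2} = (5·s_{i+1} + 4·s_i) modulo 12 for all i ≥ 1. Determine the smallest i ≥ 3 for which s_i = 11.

4

Computing terms: s_1 = 4; s_2 = 3; s_3 = 7; s_4 = 11; s_5 = 11; s_6 = 3; s_7 = 11; s_8 = 7; s_9 = 7; s_{10} = 3; s_{11} = 7.
Since (s_{10}, s_{11}) = (s_2, s_3) = (3, 7) (two consecutive terms determine the rest), the sequence is eventually periodic: after a pre-period of length 1 it cycles with period 8.
The value 11 first appears (with i ≥ 3) at s_4.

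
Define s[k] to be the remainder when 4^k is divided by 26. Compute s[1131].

12

Listing terms: s[0] = 1, s[1] = 4, s[2] = 16, s[3] = 12, s[4] = 22, s[5] = 10, s[6] = 14, s[7] = 4.
Since s[7] = s[1] = 4, the sequence is eventually periodic: after a pre-period of length 1 it cycles with period 6.
For k ≥ 1, s[k] depends only on (k - 1) mod 6. (1131 - 1) mod 6 = 2, so s[1131] = s[3] = 12.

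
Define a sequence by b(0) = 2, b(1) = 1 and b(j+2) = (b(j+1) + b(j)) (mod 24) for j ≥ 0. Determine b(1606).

3

b(0) = 2,  b(1) = 1,  b(2) = 3,  b(3) = 4,  b(4) = 7,  b(5) = 11,  b(6) = 18,  b(7) = 5,  b(8) = 23,  b(9) = 4,  b(10) = 3,  b(11) = 7,  b(12) = 10,  b(13) = 17,  b(14) = 3,  b(15) = 20,  b(16) = 23,  b(17) = 19,  b(18) = 18,  b(19) = 13,  b(20) = 7,  b(21) = 20,  b(22) = 3,  b(23) = 23,  b(24) = 2,  b(25) = 1.
The sequence repeats with period 24.
So b(1606) = b(0 + ((1606-0) mod 24)) = b(22) = 3.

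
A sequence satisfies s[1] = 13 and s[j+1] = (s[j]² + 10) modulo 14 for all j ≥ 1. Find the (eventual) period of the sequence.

3

We have s[1] = 13; s[2] = 11; s[3] = 5; s[4] = 7; s[5] = 3; s[6] = 5.
Since s[6] = s[3] = 5, the sequence is eventually periodic: after a pre-period of length 2 it cycles with period 3.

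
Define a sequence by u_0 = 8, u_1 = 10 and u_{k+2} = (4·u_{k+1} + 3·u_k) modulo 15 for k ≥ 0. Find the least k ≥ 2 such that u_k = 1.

3

Listing terms: u_0 = 8; u_1 = 10; u_2 = 4; u_3 = 1; u_4 = 1; u_5 = 7; u_6 = 1; u_7 = 10; u_8 = 13; u_9 = 7; u_{10} = 7; u_{11} = 4; u_{12} = 7; u_{13} = 10; u_{14} = 1; u_{15} = 4; u_{16} = 4; u_{17} = 13; u_{18} = 4; u_{19} = 10; u_{20} = 7; u_{21} = 13; u_{22} = 13; u_{23} = 1; u_{24} = 13; u_{25} = 10; u_{26} = 4.
Since (u_{25}, u_{26}) = (u_1, u_2) = (10, 4) (two consecutive terms determine the rest), the sequence is eventually periodic: after a pre-period of length 1 it cycles with period 24.
The value 1 first appears (with k ≥ 2) at u_3.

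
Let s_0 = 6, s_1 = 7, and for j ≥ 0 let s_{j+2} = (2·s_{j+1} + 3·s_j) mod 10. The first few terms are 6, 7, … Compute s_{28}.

6

We have s_0 = 6, s_1 = 7, s_2 = 2, s_3 = 5, s_4 = 6, s_5 = 7.
Since (s_4, s_5) = (s_0, s_1) = (6, 7) (two consecutive terms determine the rest), the sequence is periodic with period 4.
(28 - 0) mod 4 = 0, so s_{28} = s_0 = 6.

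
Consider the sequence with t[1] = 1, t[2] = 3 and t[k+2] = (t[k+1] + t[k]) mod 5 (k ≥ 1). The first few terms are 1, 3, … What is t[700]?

2

t[1] = 1,  t[2] = 3,  t[3] = 4,  t[4] = 2,  t[5] = 1,  t[6] = 3.
Since (t[5], t[6]) = (t[1], t[2]) = (1, 3) (two consecutive terms determine the rest), the sequence is periodic with period 4.
(700 - 1) mod 4 = 3, so t[700] = t[4] = 2.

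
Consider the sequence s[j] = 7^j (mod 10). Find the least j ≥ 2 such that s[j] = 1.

s[1] = 7, s[2] = 9, s[3] = 3, s[4] = 1, s[5] = 7.
Since s[5] = s[1] = 7, the sequence is periodic with period 4.
The value 1 first appears (with j ≥ 2) at s[4].

4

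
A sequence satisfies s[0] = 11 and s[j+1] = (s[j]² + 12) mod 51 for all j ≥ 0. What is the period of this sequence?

We have s[0] = 11,  s[1] = 31,  s[2] = 4,  s[3] = 28,  s[4] = 31.
Since s[4] = s[1] = 31, the sequence is eventually periodic: after a pre-period of length 1 it cycles with period 3.

3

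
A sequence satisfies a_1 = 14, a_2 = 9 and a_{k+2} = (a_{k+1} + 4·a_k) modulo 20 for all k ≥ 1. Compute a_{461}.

We have a_1 = 14, a_2 = 9, a_3 = 5, a_4 = 1, a_5 = 1, a_6 = 5, a_7 = 9, a_8 = 9, a_9 = 5.
Since (a_8, a_9) = (a_2, a_3) = (9, 5) (two consecutive terms determine the rest), the sequence is eventually periodic: after a pre-period of length 1 it cycles with period 6.
For k ≥ 2, a_k depends only on (k - 2) mod 6. (461 - 2) mod 6 = 3, so a_{461} = a_5 = 1.

1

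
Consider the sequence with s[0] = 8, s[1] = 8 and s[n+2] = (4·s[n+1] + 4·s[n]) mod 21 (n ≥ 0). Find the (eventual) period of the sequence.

Listing terms: s[0] = 8,  s[1] = 8,  s[2] = 1,  s[3] = 15,  s[4] = 1,  s[5] = 1,  s[6] = 8,  s[7] = 15,  s[8] = 8,  s[9] = 8.
The sequence repeats with period 8.

8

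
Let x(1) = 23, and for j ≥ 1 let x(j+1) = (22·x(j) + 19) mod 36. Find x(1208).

x(1) = 23,  x(2) = 21,  x(3) = 13,  x(4) = 17,  x(5) = 33,  x(6) = 25,  x(7) = 29,  x(8) = 9,  x(9) = 1,  x(10) = 5,  x(11) = 21.
Since x(11) = x(2) = 21, the sequence is eventually periodic: after a pre-period of length 1 it cycles with period 9.
For j ≥ 2, x(j) depends only on (j - 2) mod 9. (1208 - 2) mod 9 = 0, so x(1208) = x(2) = 21.

21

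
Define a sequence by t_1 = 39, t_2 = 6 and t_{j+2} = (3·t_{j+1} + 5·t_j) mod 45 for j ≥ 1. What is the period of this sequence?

4

We have t_1 = 39, t_2 = 6, t_3 = 33, t_4 = 39, t_5 = 12, t_6 = 6, t_7 = 33.
Since (t_6, t_7) = (t_2, t_3) = (6, 33) (two consecutive terms determine the rest), the sequence is eventually periodic: after a pre-period of length 1 it cycles with period 4.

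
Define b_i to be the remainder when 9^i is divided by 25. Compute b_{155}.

24

Listing terms: b_1 = 9, b_2 = 6, b_3 = 4, b_4 = 11, b_5 = 24, b_6 = 16, b_7 = 19, b_8 = 21, b_9 = 14, b_{10} = 1, b_{11} = 9.
Since b_{11} = b_1 = 9, the sequence is periodic with period 10.
So b_{155} = b_{1 + ((155-1) mod 10)} = b_5 = 24.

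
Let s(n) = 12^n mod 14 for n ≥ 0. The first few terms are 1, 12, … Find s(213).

Computing terms: s(0) = 1, s(1) = 12, s(2) = 4, s(3) = 6, s(4) = 2, s(5) = 10, s(6) = 8, s(7) = 12.
Since s(7) = s(1) = 12, the sequence is eventually periodic: after a pre-period of length 1 it cycles with period 6.
For n ≥ 1, s(n) depends only on (n - 1) mod 6. (213 - 1) mod 6 = 2, so s(213) = s(3) = 6.

6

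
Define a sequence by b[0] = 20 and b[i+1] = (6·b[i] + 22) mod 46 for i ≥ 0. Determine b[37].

16

We have b[0] = 20, b[1] = 4, b[2] = 0, b[3] = 22, b[4] = 16, b[5] = 26, b[6] = 40, b[7] = 32, b[8] = 30, b[9] = 18, b[10] = 38, b[11] = 20.
The sequence repeats with period 11.
So b[37] = b[0 + ((37-0) mod 11)] = b[4] = 16.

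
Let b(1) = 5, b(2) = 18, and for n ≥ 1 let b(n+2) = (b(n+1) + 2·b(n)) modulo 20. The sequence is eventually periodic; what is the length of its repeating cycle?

Listing terms: b(1) = 5, b(2) = 18, b(3) = 8, b(4) = 4, b(5) = 0, b(6) = 8, b(7) = 8, b(8) = 4.
Since (b(7), b(8)) = (b(3), b(4)) = (8, 4) (two consecutive terms determine the rest), the sequence is eventually periodic: after a pre-period of length 2 it cycles with period 4.

4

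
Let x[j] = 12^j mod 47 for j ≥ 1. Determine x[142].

Computing terms: x[1] = 12,  x[2] = 3,  x[3] = 36,  x[4] = 9,  x[5] = 14,  x[6] = 27,  x[7] = 42,  x[8] = 34,  x[9] = 32,  x[10] = 8,  x[11] = 2,  x[12] = 24,  x[13] = 6,  x[14] = 25,  x[15] = 18,  x[16] = 28,  x[17] = 7,  x[18] = 37,  x[19] = 21,  x[20] = 17,  x[21] = 16,  x[22] = 4,  x[23] = 1,  x[24] = 12.
The sequence repeats with period 23.
So x[142] = x[1 + ((142-1) mod 23)] = x[4] = 9.

9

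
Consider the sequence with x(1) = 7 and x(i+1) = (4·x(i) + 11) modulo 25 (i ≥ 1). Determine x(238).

Computing terms: x(1) = 7; x(2) = 14; x(3) = 17; x(4) = 4; x(5) = 2; x(6) = 19; x(7) = 12; x(8) = 9; x(9) = 22; x(10) = 24; x(11) = 7.
The sequence repeats with period 10.
So x(238) = x(1 + ((238-1) mod 10)) = x(8) = 9.

9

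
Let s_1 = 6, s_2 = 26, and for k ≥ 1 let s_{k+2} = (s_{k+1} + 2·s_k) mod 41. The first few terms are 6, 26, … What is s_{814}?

15

We have s_1 = 6, s_2 = 26, s_3 = 38, s_4 = 8, s_5 = 2, s_6 = 18, s_7 = 22, s_8 = 17, s_9 = 20, s_{10} = 13, s_{11} = 12, s_{12} = 38, s_{13} = 21, s_{14} = 15, s_{15} = 16, s_{16} = 5, s_{17} = 37, s_{18} = 6, s_{19} = 39, s_{20} = 10, s_{21} = 6, s_{22} = 26.
Since (s_{21}, s_{22}) = (s_1, s_2) = (6, 26) (two consecutive terms determine the rest), the sequence is periodic with period 20.
So s_{814} = s_{1 + ((814-1) mod 20)} = s_{14} = 15.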